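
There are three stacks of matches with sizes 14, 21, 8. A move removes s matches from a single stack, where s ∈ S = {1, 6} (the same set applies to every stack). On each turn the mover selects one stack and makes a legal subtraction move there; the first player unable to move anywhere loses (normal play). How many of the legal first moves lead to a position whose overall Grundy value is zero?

4

All stacks use S = {1, 6}:
G(0) = 0
G(1) = mex{0} = 1
G(2) = mex{1} = 0
G(3) = mex{0} = 1
G(4) = mex{1} = 0
G(5) = mex{0} = 1
G(6) = mex{1,0} = 2
G(7) = mex{2,1} = 0
G(8) = mex{0,0} = 1
G(9) = mex{1,1} = 0
G(10) = mex{0,0} = 1
G(11) = mex{1,1} = 0
G(12) = mex{0,2} = 1
G(13) = mex{1,0} = 2
G(14) = mex{2,1} = 0
G(15) = mex{0,0} = 1
G(16) = mex{1,1} = 0
G(17) = mex{0,0} = 1
G(18) = mex{1,1} = 0
G(19) = mex{0,2} = 1
G(20) = mex{1,0} = 2
G(21) = mex{2,1} = 0
Stack A: G(14) = 0.
Stack B: G(21) = 0.
Stack C: G(8) = 1.
Combined Grundy value = 0 ⊕ 0 ⊕ 1 = 1.
A winning move leaves total XOR = 0, i.e. changes one component's Grundy value g to g ⊕ X where X is the current total.
Stack A: need g' = 0⊕1 = 1. Options: 14−1→G=2, 14−6→G=1. Hits: 1.
Stack B: need g' = 0⊕1 = 1. Options: 21−1→G=2, 21−6→G=1. Hits: 1.
Stack C: need g' = 1⊕1 = 0. Options: 8−1→G=0, 8−6→G=0. Hits: 2.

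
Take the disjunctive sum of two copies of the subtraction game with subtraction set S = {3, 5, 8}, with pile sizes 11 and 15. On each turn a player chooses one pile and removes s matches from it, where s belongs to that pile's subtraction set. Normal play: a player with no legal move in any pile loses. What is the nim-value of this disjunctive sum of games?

1

All piles use S = {3, 5, 8}:
G(0) = 0
G(1) = mex{} = 0
G(2) = mex{} = 0
G(3) = mex{0} = 1
G(4) = mex{0} = 1
G(5) = mex{0,0} = 1
G(6) = mex{1,0} = 2
G(7) = mex{1,0} = 2
G(8) = mex{1,1,0} = 2
G(9) = mex{2,1,0} = 3
G(10) = mex{2,1,0} = 3
G(11) = mex{2,2,1} = 0
G(12) = mex{3,2,1} = 0
G(13) = mex{3,2,1} = 0
G(14) = mex{0,3,2} = 1
G(15) = mex{0,3,2} = 1
Pile A: G(11) = 0.
Pile B: G(15) = 1.
Combined Grundy value = 0 ⊕ 1 = 1.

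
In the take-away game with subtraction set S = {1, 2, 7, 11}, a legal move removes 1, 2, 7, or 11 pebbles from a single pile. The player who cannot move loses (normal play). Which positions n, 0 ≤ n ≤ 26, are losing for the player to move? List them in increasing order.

0, 3, 6, 9, 12, 15, 18, 21, 24

G(0) = 0
G(1) = mex{0} = 1
G(2) = mex{1,0} = 2
G(3) = mex{2,1} = 0
G(4) = mex{0,2} = 1
G(5) = mex{1,0} = 2
G(6) = mex{2,1} = 0
G(7) = mex{0,2,0} = 1
G(8) = mex{1,0,1} = 2
G(9) = mex{2,1,2} = 0
G(10) = mex{0,2,0} = 1
G(11) = mex{1,0,1,0} = 2
G(12) = mex{2,1,2,1} = 0
G(13) = mex{0,2,0,2} = 1
G(14) = mex{1,0,1,0} = 2
G(15) = mex{2,1,2,1} = 0
G(16) = mex{0,2,0,2} = 1
G(17) = mex{1,0,1,0} = 2
G(18) = mex{2,1,2,1} = 0
G(19) = mex{0,2,0,2} = 1
G(20) = mex{1,0,1,0} = 2
G(21) = mex{2,1,2,1} = 0
G(22) = mex{0,2,0,2} = 1
G(23) = mex{1,0,1,0} = 2
G(24) = mex{2,1,2,1} = 0
G(25) = mex{0,2,0,2} = 1
G(26) = mex{1,0,1,0} = 2
P-positions are exactly the n with G(n) = 0.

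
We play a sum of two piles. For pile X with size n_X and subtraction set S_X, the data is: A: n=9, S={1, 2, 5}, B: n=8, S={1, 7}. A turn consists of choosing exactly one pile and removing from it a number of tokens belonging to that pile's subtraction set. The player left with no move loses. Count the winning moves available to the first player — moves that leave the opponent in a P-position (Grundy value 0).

Pile A, S = {1, 2, 5}:
n : 0 1 2 3 4 5 6 7 8 9
G : 0 1 2 0 1 2 0 1 2 0
G_A(9) = 0.
Pile B, S = {1, 7}:
n : 0 1 2 3 4 5 6 7 8
G : 0 1 0 1 0 1 0 1 0
G_B(8) = 0.
Combined Grundy value = 0 ⊕ 0 = 0.
A winning move leaves total XOR = 0, i.e. changes one component's Grundy value g to g ⊕ X where X is the current total.
Pile A: target g' = 0⊕0 = 0, but every legal move changes the Grundy value (mex property), so 0 moves.
Pile B: target g' = 0⊕0 = 0, but every legal move changes the Grundy value (mex property), so 0 moves.

0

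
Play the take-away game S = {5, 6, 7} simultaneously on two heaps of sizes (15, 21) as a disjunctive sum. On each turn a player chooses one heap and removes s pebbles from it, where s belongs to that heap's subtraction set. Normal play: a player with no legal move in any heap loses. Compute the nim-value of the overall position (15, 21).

All heaps use S = {5, 6, 7}:
G(0) = 0
G(1) = mex{} = 0
G(2) = mex{} = 0
G(3) = mex{} = 0
G(4) = mex{} = 0
G(5) = mex{0} = 1
G(6) = mex{0,0} = 1
G(7) = mex{0,0,0} = 1
G(8) = mex{0,0,0} = 1
G(9) = mex{0,0,0} = 1
G(10) = mex{1,0,0} = 2
G(11) = mex{1,1,0} = 2
G(12) = mex{1,1,1} = 0
G(13) = mex{1,1,1} = 0
G(14) = mex{1,1,1} = 0
G(15) = mex{2,1,1} = 0
G(16) = mex{2,2,1} = 0
G(17) = mex{0,2,2} = 1
G(18) = mex{0,0,2} = 1
G(19) = mex{0,0,0} = 1
G(20) = mex{0,0,0} = 1
G(21) = mex{0,0,0} = 1
Heap A: G(15) = 0.
Heap B: G(21) = 1.
Combined Grundy value = 0 ⊕ 1 = 1.

1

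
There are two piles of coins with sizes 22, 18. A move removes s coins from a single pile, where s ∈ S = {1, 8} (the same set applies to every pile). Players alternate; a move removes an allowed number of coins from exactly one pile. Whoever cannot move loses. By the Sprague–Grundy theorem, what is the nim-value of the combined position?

All piles use S = {1, 8}:
n :  0  1  2  3  4  5  6  7  8  9 10 11 12 13 14 15 16 17 18 19 20 21 22
G :  0  1  0  1  0  1  0  1  2  0  1  0  1  0  1  0  1  2  0  1  0  1  0
Pile A: G(22) = 0.
Pile B: G(18) = 0.
Combined Grundy value = 0 ⊕ 0 = 0.

0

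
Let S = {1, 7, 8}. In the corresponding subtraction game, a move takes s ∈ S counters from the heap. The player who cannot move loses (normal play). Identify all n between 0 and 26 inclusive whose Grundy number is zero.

0, 2, 4, 6, 15, 17, 19, 21

n :  0  1  2  3  4  5  6  7  8  9 10 11 12 13 14 15 16 17 18 19 20 21 22 23 24 25 26
G :  0  1  0  1  0  1  0  1  2  3  2  3  2  3  2  0  1  0  1  0  1  0  1  2  3  2  3
P-positions are exactly the n with G(n) = 0.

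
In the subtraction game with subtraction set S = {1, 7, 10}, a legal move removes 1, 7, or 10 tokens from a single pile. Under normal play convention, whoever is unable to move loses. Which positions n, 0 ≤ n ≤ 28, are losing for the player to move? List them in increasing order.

0, 2, 4, 6, 8, 17, 19, 21, 23, 25

n :  0  1  2  3  4  5  6  7  8  9 10 11 12 13 14 15 16 17 18 19 20 21 22 23 24 25 26 27 28
G :  0  1  0  1  0  1  0  1  0  1  2  3  2  3  2  3  2  0  1  0  1  0  1  0  1  0  1  2  3
P-positions are exactly the n with G(n) = 0.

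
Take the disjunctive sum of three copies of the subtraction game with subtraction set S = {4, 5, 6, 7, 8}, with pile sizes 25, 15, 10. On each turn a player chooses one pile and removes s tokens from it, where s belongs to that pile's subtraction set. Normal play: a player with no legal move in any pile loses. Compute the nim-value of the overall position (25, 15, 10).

All piles use S = {4, 5, 6, 7, 8}:
G(0) = 0
G(1) = mex{} = 0
G(2) = mex{} = 0
G(3) = mex{} = 0
G(4) = mex{0} = 1
G(5) = mex{0,0} = 1
G(6) = mex{0,0,0} = 1
G(7) = mex{0,0,0,0} = 1
G(8) = mex{1,0,0,0,0} = 2
G(9) = mex{1,1,0,0,0} = 2
G(10) = mex{1,1,1,0,0} = 2
G(11) = mex{1,1,1,1,0} = 2
G(12) = mex{2,1,1,1,1} = 0
G(13) = mex{2,2,1,1,1} = 0
G(14) = mex{2,2,2,1,1} = 0
G(15) = mex{2,2,2,2,1} = 0
G(16) = mex{0,2,2,2,2} = 1
G(17) = mex{0,0,2,2,2} = 1
G(18) = mex{0,0,0,2,2} = 1
G(19) = mex{0,0,0,0,2} = 1
G(20) = mex{1,0,0,0,0} = 2
G(21) = mex{1,1,0,0,0} = 2
G(22) = mex{1,1,1,0,0} = 2
G(23) = mex{1,1,1,1,0} = 2
G(24) = mex{2,1,1,1,1} = 0
G(25) = mex{2,2,1,1,1} = 0
Pile A: G(25) = 0.
Pile B: G(15) = 0.
Pile C: G(10) = 2.
Combined Grundy value = 0 ⊕ 0 ⊕ 2 = 2.

2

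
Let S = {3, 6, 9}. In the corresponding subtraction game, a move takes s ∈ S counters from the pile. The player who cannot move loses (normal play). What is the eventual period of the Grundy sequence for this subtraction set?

G(0) = 0
G(1) = mex{} = 0
G(2) = mex{} = 0
G(3) = mex{0} = 1
G(4) = mex{0} = 1
G(5) = mex{0} = 1
G(6) = mex{1,0} = 2
G(7) = mex{1,0} = 2
G(8) = mex{1,0} = 2
G(9) = mex{2,1,0} = 3
G(10) = mex{2,1,0} = 3
G(11) = mex{2,1,0} = 3
G(12) = mex{3,2,1} = 0
G(13) = mex{3,2,1} = 0
G(14) = mex{3,2,1} = 0
G(15) = mex{0,3,2} = 1
G(16) = mex{0,3,2} = 1
G(17) = mex{0,3,2} = 1
G(18) = mex{1,0,3} = 2
G(19) = mex{1,0,3} = 2
G(20) = mex{1,0,3} = 2
G(21) = mex{2,1,0} = 3
G(22) = mex{2,1,0} = 3
G(23) = mex{2,1,0} = 3
G(24) = mex{3,2,1} = 0
G(25) = mex{3,2,1} = 0
G(n+12) = G(n) holds for n = 0,…,8 (a full window of length max(S) = 9), so the sequence is purely periodic with period 12.

12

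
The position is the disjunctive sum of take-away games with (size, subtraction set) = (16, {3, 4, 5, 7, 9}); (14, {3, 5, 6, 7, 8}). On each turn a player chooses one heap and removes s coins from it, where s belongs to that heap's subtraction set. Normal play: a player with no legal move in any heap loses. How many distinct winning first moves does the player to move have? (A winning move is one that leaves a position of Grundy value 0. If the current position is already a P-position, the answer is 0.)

Heap A, S = {3, 4, 5, 7, 9}:
G(0) = 0
G(1) = mex{} = 0
G(2) = mex{} = 0
G(3) = mex{0} = 1
G(4) = mex{0,0} = 1
G(5) = mex{0,0,0} = 1
G(6) = mex{1,0,0} = 2
G(7) = mex{1,1,0,0} = 2
G(8) = mex{1,1,1,0} = 2
G(9) = mex{2,1,1,0,0} = 3
G(10) = mex{2,2,1,1,0} = 3
G(11) = mex{2,2,2,1,0} = 3
G(12) = mex{3,2,2,1,1} = 0
G(13) = mex{3,3,2,2,1} = 0
G(14) = mex{3,3,3,2,1} = 0
G(15) = mex{0,3,3,2,2} = 1
G(16) = mex{0,0,3,3,2} = 1
G_A(16) = 1.
Heap B, S = {3, 5, 6, 7, 8}:
G(0) = 0
G(1) = mex{} = 0
G(2) = mex{} = 0
G(3) = mex{0} = 1
G(4) = mex{0} = 1
G(5) = mex{0,0} = 1
G(6) = mex{1,0,0} = 2
G(7) = mex{1,0,0,0} = 2
G(8) = mex{1,1,0,0,0} = 2
G(9) = mex{2,1,1,0,0} = 3
G(10) = mex{2,1,1,1,0} = 3
G(11) = mex{2,2,1,1,1} = 0
G(12) = mex{3,2,2,1,1} = 0
G(13) = mex{3,2,2,2,1} = 0
G(14) = mex{0,3,2,2,2} = 1
G_B(14) = 1.
Combined Grundy value = 1 ⊕ 1 = 0.
A winning move leaves total XOR = 0, i.e. changes one component's Grundy value g to g ⊕ X where X is the current total.
Heap A: target g' = 1⊕0 = 1, but every legal move changes the Grundy value (mex property), so 0 moves.
Heap B: target g' = 1⊕0 = 1, but every legal move changes the Grundy value (mex property), so 0 moves.

0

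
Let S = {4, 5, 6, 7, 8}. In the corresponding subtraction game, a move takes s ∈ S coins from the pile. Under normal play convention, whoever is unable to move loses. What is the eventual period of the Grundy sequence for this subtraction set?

12

n :  0  1  2  3  4  5  6  7  8  9 10 11 12 13 14 15 16 17 18 19 20 21 22 23 24 25
G :  0  0  0  0  1  1  1  1  2  2  2  2  0  0  0  0  1  1  1  1  2  2  2  2  0  0
G(n+12) = G(n) holds for n = 0,…,7 (a full window of length max(S) = 8), so the sequence is purely periodic with period 12.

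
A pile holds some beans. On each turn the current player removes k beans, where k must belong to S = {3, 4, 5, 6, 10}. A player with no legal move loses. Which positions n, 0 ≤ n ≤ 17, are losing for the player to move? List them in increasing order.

0, 1, 2, 9, 16, 17

G(0) = 0
G(1) = mex{} = 0
G(2) = mex{} = 0
G(3) = mex{0} = 1
G(4) = mex{0,0} = 1
G(5) = mex{0,0,0} = 1
G(6) = mex{1,0,0,0} = 2
G(7) = mex{1,1,0,0} = 2
G(8) = mex{1,1,1,0} = 2
G(9) = mex{2,1,1,1} = 0
G(10) = mex{2,2,1,1,0} = 3
G(11) = mex{2,2,2,1,0} = 3
G(12) = mex{0,2,2,2,0} = 1
G(13) = mex{3,0,2,2,1} = 4
G(14) = mex{3,3,0,2,1} = 4
G(15) = mex{1,3,3,0,1} = 2
G(16) = mex{4,1,3,3,2} = 0
G(17) = mex{4,4,1,3,2} = 0
P-positions are exactly the n with G(n) = 0.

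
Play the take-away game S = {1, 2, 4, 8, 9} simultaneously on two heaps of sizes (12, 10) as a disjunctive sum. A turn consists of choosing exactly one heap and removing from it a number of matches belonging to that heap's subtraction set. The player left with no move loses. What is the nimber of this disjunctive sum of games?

7

All heaps use S = {1, 2, 4, 8, 9}:
n :  0  1  2  3  4  5  6  7  8  9 10 11 12
G :  0  1  2  0  1  2  0  1  2  3  4  5  3
Heap A: G(12) = 3.
Heap B: G(10) = 4.
Combined Grundy value = 3 ⊕ 4 = 7.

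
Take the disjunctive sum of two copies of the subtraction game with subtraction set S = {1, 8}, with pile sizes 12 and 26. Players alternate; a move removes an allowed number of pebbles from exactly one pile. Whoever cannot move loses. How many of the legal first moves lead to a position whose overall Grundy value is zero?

All piles use S = {1, 8}:
G(0) = 0
G(1) = mex{0} = 1
G(2) = mex{1} = 0
G(3) = mex{0} = 1
G(4) = mex{1} = 0
G(5) = mex{0} = 1
G(6) = mex{1} = 0
G(7) = mex{0} = 1
G(8) = mex{1,0} = 2
G(9) = mex{2,1} = 0
G(10) = mex{0,0} = 1
G(11) = mex{1,1} = 0
G(12) = mex{0,0} = 1
G(13) = mex{1,1} = 0
G(14) = mex{0,0} = 1
G(15) = mex{1,1} = 0
G(16) = mex{0,2} = 1
G(17) = mex{1,0} = 2
G(18) = mex{2,1} = 0
G(19) = mex{0,0} = 1
G(20) = mex{1,1} = 0
G(21) = mex{0,0} = 1
G(22) = mex{1,1} = 0
G(23) = mex{0,0} = 1
G(24) = mex{1,1} = 0
G(25) = mex{0,2} = 1
G(26) = mex{1,0} = 2
Pile A: G(12) = 1.
Pile B: G(26) = 2.
Combined Grundy value = 1 ⊕ 2 = 3.
A winning move leaves total XOR = 0, i.e. changes one component's Grundy value g to g ⊕ X where X is the current total.
Pile A: need g' = 1⊕3 = 2. Options: 12−1→G=0, 12−8→G=0. Hits: 0.
Pile B: need g' = 2⊕3 = 1. Options: 26−1→G=1, 26−8→G=0. Hits: 1.

1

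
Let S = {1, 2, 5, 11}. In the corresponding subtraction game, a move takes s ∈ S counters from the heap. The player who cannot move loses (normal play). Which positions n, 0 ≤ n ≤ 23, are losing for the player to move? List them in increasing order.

0, 3, 6, 9, 12, 15, 18, 21

n :  0  1  2  3  4  5  6  7  8  9 10 11 12 13 14 15 16 17 18 19 20 21 22 23
G :  0  1  2  0  1  2  0  1  2  0  1  2  0  1  2  0  1  2  0  1  2  0  1  2
P-positions are exactly the n with G(n) = 0.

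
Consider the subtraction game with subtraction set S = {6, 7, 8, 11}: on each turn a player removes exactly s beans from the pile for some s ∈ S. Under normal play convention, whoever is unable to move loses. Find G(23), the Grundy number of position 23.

1

G(0) = 0
G(1) = mex{} = 0
G(2) = mex{} = 0
G(3) = mex{} = 0
G(4) = mex{} = 0
G(5) = mex{} = 0
G(6) = mex{0} = 1
G(7) = mex{0,0} = 1
G(8) = mex{0,0,0} = 1
G(9) = mex{0,0,0} = 1
G(10) = mex{0,0,0} = 1
G(11) = mex{0,0,0,0} = 1
G(12) = mex{1,0,0,0} = 2
G(13) = mex{1,1,0,0} = 2
G(14) = mex{1,1,1,0} = 2
G(15) = mex{1,1,1,0} = 2
G(16) = mex{1,1,1,0} = 2
G(17) = mex{1,1,1,1} = 0
G(18) = mex{2,1,1,1} = 0
G(19) = mex{2,2,1,1} = 0
G(20) = mex{2,2,2,1} = 0
G(21) = mex{2,2,2,1} = 0
G(22) = mex{2,2,2,1} = 0
G(23) = mex{0,2,2,2} = 1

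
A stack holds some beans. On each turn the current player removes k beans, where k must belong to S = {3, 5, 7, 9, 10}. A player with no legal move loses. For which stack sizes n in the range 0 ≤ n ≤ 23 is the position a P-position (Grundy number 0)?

0, 1, 2, 13, 14, 15

n :  0  1  2  3  4  5  6  7  8  9 10 11 12 13 14 15 16 17 18 19 20 21 22 23
G :  0  0  0  1  1  1  2  2  2  3  3  3  4  0  0  0  1  1  1  2  2  2  3  3
P-positions are exactly the n with G(n) = 0.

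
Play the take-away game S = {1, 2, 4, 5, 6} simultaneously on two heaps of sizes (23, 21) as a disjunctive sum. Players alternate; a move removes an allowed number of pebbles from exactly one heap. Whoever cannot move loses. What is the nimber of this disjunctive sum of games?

1

All heaps use S = {1, 2, 4, 5, 6}:
G(0) = 0
G(1) = mex{0} = 1
G(2) = mex{1,0} = 2
G(3) = mex{2,1} = 0
G(4) = mex{0,2,0} = 1
G(5) = mex{1,0,1,0} = 2
G(6) = mex{2,1,2,1,0} = 3
G(7) = mex{3,2,0,2,1} = 4
G(8) = mex{4,3,1,0,2} = 5
G(9) = mex{5,4,2,1,0} = 3
G(10) = mex{3,5,3,2,1} = 0
G(11) = mex{0,3,4,3,2} = 1
G(12) = mex{1,0,5,4,3} = 2
G(13) = mex{2,1,3,5,4} = 0
G(14) = mex{0,2,0,3,5} = 1
G(15) = mex{1,0,1,0,3} = 2
G(16) = mex{2,1,2,1,0} = 3
G(17) = mex{3,2,0,2,1} = 4
G(18) = mex{4,3,1,0,2} = 5
G(19) = mex{5,4,2,1,0} = 3
G(20) = mex{3,5,3,2,1} = 0
G(21) = mex{0,3,4,3,2} = 1
G(22) = mex{1,0,5,4,3} = 2
G(23) = mex{2,1,3,5,4} = 0
Heap A: G(23) = 0.
Heap B: G(21) = 1.
Combined Grundy value = 0 ⊕ 1 = 1.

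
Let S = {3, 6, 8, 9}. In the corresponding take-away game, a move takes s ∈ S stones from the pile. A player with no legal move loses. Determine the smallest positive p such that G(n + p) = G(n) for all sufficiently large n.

12

G(0) = 0
G(1) = mex{} = 0
G(2) = mex{} = 0
G(3) = mex{0} = 1
G(4) = mex{0} = 1
G(5) = mex{0} = 1
G(6) = mex{1,0} = 2
G(7) = mex{1,0} = 2
G(8) = mex{1,0,0} = 2
G(9) = mex{2,1,0,0} = 3
G(10) = mex{2,1,0,0} = 3
G(11) = mex{2,1,1,0} = 3
G(12) = mex{3,2,1,1} = 0
G(13) = mex{3,2,1,1} = 0
G(14) = mex{3,2,2,1} = 0
G(15) = mex{0,3,2,2} = 1
G(16) = mex{0,3,2,2} = 1
G(17) = mex{0,3,3,2} = 1
G(18) = mex{1,0,3,3} = 2
G(19) = mex{1,0,3,3} = 2
G(20) = mex{1,0,0,3} = 2
G(21) = mex{2,1,0,0} = 3
G(22) = mex{2,1,0,0} = 3
G(23) = mex{2,1,1,0} = 3
G(24) = mex{3,2,1,1} = 0
G(25) = mex{3,2,1,1} = 0
G(n+12) = G(n) holds for n = 0,…,8 (a full window of length max(S) = 9), so the sequence is purely periodic with period 12.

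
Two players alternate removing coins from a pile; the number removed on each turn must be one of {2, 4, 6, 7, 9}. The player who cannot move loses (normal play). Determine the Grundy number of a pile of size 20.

n :  0  1  2  3  4  5  6  7  8  9 10 11 12 13 14 15 16 17 18 19 20
G :  0  0  1  1  2  2  3  3  4  4  5  0  0  1  1  2  2  3  3  4  4

4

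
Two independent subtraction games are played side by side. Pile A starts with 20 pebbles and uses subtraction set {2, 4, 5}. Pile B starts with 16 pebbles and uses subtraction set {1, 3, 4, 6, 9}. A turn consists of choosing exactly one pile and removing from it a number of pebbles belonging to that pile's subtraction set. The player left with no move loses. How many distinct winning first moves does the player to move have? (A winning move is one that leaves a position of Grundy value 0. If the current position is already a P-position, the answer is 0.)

Pile A, S = {2, 4, 5}:
n :  0  1  2  3  4  5  6  7  8  9 10 11 12 13 14 15 16 17 18 19 20
G :  0  0  1  1  2  2  3  0  0  1  1  2  2  3  0  0  1  1  2  2  3
G_A(20) = 3.
Pile B, S = {1, 3, 4, 6, 9}:
n :  0  1  2  3  4  5  6  7  8  9 10 11 12 13 14 15 16
G :  0  1  0  1  2  3  2  0  1  4  3  2  0  1  0  1  2
G_B(16) = 2.
Combined Grundy value = 3 ⊕ 2 = 1.
A winning move leaves total XOR = 0, i.e. changes one component's Grundy value g to g ⊕ X where X is the current total.
Pile A: need g' = 3⊕1 = 2. Options: 20−2→G=2, 20−4→G=1, 20−5→G=0. Hits: 1.
Pile B: need g' = 2⊕1 = 3. Options: 16−1→G=1, 16−3→G=1, 16−4→G=0, 16−6→G=3, 16−9→G=0. Hits: 1.

2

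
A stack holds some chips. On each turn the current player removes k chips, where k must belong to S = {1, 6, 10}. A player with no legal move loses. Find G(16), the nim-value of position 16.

G(0) = 0
G(1) = mex{0} = 1
G(2) = mex{1} = 0
G(3) = mex{0} = 1
G(4) = mex{1} = 0
G(5) = mex{0} = 1
G(6) = mex{1,0} = 2
G(7) = mex{2,1} = 0
G(8) = mex{0,0} = 1
G(9) = mex{1,1} = 0
G(10) = mex{0,0,0} = 1
G(11) = mex{1,1,1} = 0
G(12) = mex{0,2,0} = 1
G(13) = mex{1,0,1} = 2
G(14) = mex{2,1,0} = 3
G(15) = mex{3,0,1} = 2
G(16) = mex{2,1,2} = 0

0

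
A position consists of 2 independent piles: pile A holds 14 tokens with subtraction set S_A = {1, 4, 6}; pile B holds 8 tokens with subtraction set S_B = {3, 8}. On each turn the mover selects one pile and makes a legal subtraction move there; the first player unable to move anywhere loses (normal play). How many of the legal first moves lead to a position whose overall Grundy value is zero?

Pile A, S = {1, 4, 6}:
n :  0  1  2  3  4  5  6  7  8  9 10 11 12 13 14
G :  0  1  0  1  2  0  1  0  1  2  0  1  0  1  2
G_A(14) = 2.
Pile B, S = {3, 8}:
n : 0 1 2 3 4 5 6 7 8
G : 0 0 0 1 1 1 0 0 2
G_B(8) = 2.
Combined Grundy value = 2 ⊕ 2 = 0.
A winning move leaves total XOR = 0, i.e. changes one component's Grundy value g to g ⊕ X where X is the current total.
Pile A: target g' = 2⊕0 = 2, but every legal move changes the Grundy value (mex property), so 0 moves.
Pile B: target g' = 2⊕0 = 2, but every legal move changes the Grundy value (mex property), so 0 moves.

0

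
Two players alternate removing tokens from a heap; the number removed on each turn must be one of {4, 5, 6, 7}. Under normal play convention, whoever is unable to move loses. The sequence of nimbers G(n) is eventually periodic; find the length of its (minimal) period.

11

G(0) = 0
G(1) = mex{} = 0
G(2) = mex{} = 0
G(3) = mex{} = 0
G(4) = mex{0} = 1
G(5) = mex{0,0} = 1
G(6) = mex{0,0,0} = 1
G(7) = mex{0,0,0,0} = 1
G(8) = mex{1,0,0,0} = 2
G(9) = mex{1,1,0,0} = 2
G(10) = mex{1,1,1,0} = 2
G(11) = mex{1,1,1,1} = 0
G(12) = mex{2,1,1,1} = 0
G(13) = mex{2,2,1,1} = 0
G(14) = mex{2,2,2,1} = 0
G(15) = mex{0,2,2,2} = 1
G(16) = mex{0,0,2,2} = 1
G(17) = mex{0,0,0,2} = 1
G(18) = mex{0,0,0,0} = 1
G(19) = mex{1,0,0,0} = 2
G(20) = mex{1,1,0,0} = 2
G(21) = mex{1,1,1,0} = 2
G(22) = mex{1,1,1,1} = 0
G(23) = mex{2,1,1,1} = 0
G(n+11) = G(n) holds for n = 0,…,6 (a full window of length max(S) = 7), so the sequence is purely periodic with period 11.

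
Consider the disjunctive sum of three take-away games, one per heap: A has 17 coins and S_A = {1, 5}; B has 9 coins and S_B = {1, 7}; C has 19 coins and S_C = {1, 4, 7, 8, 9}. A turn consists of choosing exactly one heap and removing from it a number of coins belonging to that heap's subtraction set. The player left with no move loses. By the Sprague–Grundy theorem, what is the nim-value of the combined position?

Heap A, S = {1, 5}:
G(0) = 0
G(1) = mex{0} = 1
G(2) = mex{1} = 0
G(3) = mex{0} = 1
G(4) = mex{1} = 0
G(5) = mex{0,0} = 1
G(6) = mex{1,1} = 0
G(7) = mex{0,0} = 1
G(8) = mex{1,1} = 0
G(9) = mex{0,0} = 1
G(10) = mex{1,1} = 0
G(11) = mex{0,0} = 1
G(12) = mex{1,1} = 0
G(13) = mex{0,0} = 1
G(14) = mex{1,1} = 0
G(15) = mex{0,0} = 1
G(16) = mex{1,1} = 0
G(17) = mex{0,0} = 1
G_A(17) = 1.
Heap B, S = {1, 7}:
n : 0 1 2 3 4 5 6 7 8 9
G : 0 1 0 1 0 1 0 1 0 1
G_B(9) = 1.
Heap C, S = {1, 4, 7, 8, 9}:
G(0) = 0
G(1) = mex{0} = 1
G(2) = mex{1} = 0
G(3) = mex{0} = 1
G(4) = mex{1,0} = 2
G(5) = mex{2,1} = 0
G(6) = mex{0,0} = 1
G(7) = mex{1,1,0} = 2
G(8) = mex{2,2,1,0} = 3
G(9) = mex{3,0,0,1,0} = 2
G(10) = mex{2,1,1,0,1} = 3
G(11) = mex{3,2,2,1,0} = 4
G(12) = mex{4,3,0,2,1} = 5
G(13) = mex{5,2,1,0,2} = 3
G(14) = mex{3,3,2,1,0} = 4
G(15) = mex{4,4,3,2,1} = 0
G(16) = mex{0,5,2,3,2} = 1
G(17) = mex{1,3,3,2,3} = 0
G(18) = mex{0,4,4,3,2} = 1
G(19) = mex{1,0,5,4,3} = 2
G_C(19) = 2.
Combined Grundy value = 1 ⊕ 1 ⊕ 2 = 2.

2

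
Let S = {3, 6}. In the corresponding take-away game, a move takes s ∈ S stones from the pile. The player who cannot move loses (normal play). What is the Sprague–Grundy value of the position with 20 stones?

0

n :  0  1  2  3  4  5  6  7  8  9 10 11 12 13 14 15 16 17 18 19 20
G :  0  0  0  1  1  1  2  2  2  0  0  0  1  1  1  2  2  2  0  0  0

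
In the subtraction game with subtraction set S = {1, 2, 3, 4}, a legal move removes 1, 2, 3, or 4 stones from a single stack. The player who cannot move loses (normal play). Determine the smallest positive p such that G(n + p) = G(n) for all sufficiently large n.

5

n :  0  1  2  3  4  5  6  7  8  9 10 11 12 13 14
G :  0  1  2  3  4  0  1  2  3  4  0  1  2  3  4
G(n+5) = G(n) holds for n = 0,…,3 (a full window of length max(S) = 4), so the sequence is purely periodic with period 5.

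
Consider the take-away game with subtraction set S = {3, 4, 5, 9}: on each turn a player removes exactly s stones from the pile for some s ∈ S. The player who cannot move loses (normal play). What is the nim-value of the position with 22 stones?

0

n :  0  1  2  3  4  5  6  7  8  9 10 11 12 13 14 15 16 17 18 19 20 21 22
G :  0  0  0  1  1  1  2  2  0  3  3  1  4  2  0  0  0  1  1  1  2  2  0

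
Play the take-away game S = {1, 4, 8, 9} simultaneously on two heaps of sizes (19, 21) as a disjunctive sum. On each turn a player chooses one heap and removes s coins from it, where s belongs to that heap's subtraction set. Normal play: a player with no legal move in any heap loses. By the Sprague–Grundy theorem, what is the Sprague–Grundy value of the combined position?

All heaps use S = {1, 4, 8, 9}:
n :  0  1  2  3  4  5  6  7  8  9 10 11 12 13 14 15 16 17 18 19 20 21
G :  0  1  0  1  2  0  1  0  1  2  3  2  0  1  2  3  2  0  1  0  1  2
Heap A: G(19) = 0.
Heap B: G(21) = 2.
Combined Grundy value = 0 ⊕ 2 = 2.

2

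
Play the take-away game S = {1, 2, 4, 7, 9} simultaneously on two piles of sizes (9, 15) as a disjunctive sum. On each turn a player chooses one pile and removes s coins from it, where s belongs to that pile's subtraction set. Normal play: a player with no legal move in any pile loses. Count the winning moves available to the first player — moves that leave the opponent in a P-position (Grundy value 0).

All piles use S = {1, 2, 4, 7, 9}:
n :  0  1  2  3  4  5  6  7  8  9 10 11 12 13 14 15
G :  0  1  2  0  1  2  0  1  2  3  4  0  1  2  0  1
Pile A: G(9) = 3.
Pile B: G(15) = 1.
Combined Grundy value = 3 ⊕ 1 = 2.
A winning move leaves total XOR = 0, i.e. changes one component's Grundy value g to g ⊕ X where X is the current total.
Pile A: need g' = 3⊕2 = 1. Options: 9−1→G=2, 9−2→G=1, 9−4→G=2, 9−7→G=2, 9−9→G=0. Hits: 1.
Pile B: need g' = 1⊕2 = 3. Options: 15−1→G=0, 15−2→G=2, 15−4→G=0, 15−7→G=2, 15−9→G=0. Hits: 0.

1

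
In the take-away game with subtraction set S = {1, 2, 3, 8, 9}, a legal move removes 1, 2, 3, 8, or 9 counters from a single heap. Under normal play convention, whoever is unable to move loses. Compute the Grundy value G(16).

G(0) = 0
G(1) = mex{0} = 1
G(2) = mex{1,0} = 2
G(3) = mex{2,1,0} = 3
G(4) = mex{3,2,1} = 0
G(5) = mex{0,3,2} = 1
G(6) = mex{1,0,3} = 2
G(7) = mex{2,1,0} = 3
G(8) = mex{3,2,1,0} = 4
G(9) = mex{4,3,2,1,0} = 5
G(10) = mex{5,4,3,2,1} = 0
G(11) = mex{0,5,4,3,2} = 1
G(12) = mex{1,0,5,0,3} = 2
G(13) = mex{2,1,0,1,0} = 3
G(14) = mex{3,2,1,2,1} = 0
G(15) = mex{0,3,2,3,2} = 1
G(16) = mex{1,0,3,4,3} = 2

2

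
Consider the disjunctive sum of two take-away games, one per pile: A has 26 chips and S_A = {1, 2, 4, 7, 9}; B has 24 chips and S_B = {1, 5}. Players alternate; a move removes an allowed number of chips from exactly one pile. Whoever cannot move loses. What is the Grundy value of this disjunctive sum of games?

1

Pile A, S = {1, 2, 4, 7, 9}:
n :  0  1  2  3  4  5  6  7  8  9 10 11 12 13 14 15 16 17 18 19 20 21 22 23 24 25 26
G :  0  1  2  0  1  2  0  1  2  3  4  0  1  2  0  1  2  0  1  2  3  4  0  1  2  0  1
G_A(26) = 1.
Pile B, S = {1, 5}:
G(0) = 0
G(1) = mex{0} = 1
G(2) = mex{1} = 0
G(3) = mex{0} = 1
G(4) = mex{1} = 0
G(5) = mex{0,0} = 1
G(6) = mex{1,1} = 0
G(7) = mex{0,0} = 1
G(8) = mex{1,1} = 0
G(9) = mex{0,0} = 1
G(10) = mex{1,1} = 0
G(11) = mex{0,0} = 1
G(12) = mex{1,1} = 0
G(13) = mex{0,0} = 1
G(14) = mex{1,1} = 0
G(15) = mex{0,0} = 1
G(16) = mex{1,1} = 0
G(17) = mex{0,0} = 1
G(18) = mex{1,1} = 0
G(19) = mex{0,0} = 1
G(20) = mex{1,1} = 0
G(21) = mex{0,0} = 1
G(22) = mex{1,1} = 0
G(23) = mex{0,0} = 1
G(24) = mex{1,1} = 0
G_B(24) = 0.
Combined Grundy value = 1 ⊕ 0 = 1.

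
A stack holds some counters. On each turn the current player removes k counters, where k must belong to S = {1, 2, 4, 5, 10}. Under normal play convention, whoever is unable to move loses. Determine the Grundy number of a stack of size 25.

1

n :  0  1  2  3  4  5  6  7  8  9 10 11 12 13 14 15 16 17 18 19 20 21 22 23 24 25
G :  0  1  2  0  1  2  0  1  2  0  1  2  0  1  2  0  1  2  0  1  2  0  1  2  0  1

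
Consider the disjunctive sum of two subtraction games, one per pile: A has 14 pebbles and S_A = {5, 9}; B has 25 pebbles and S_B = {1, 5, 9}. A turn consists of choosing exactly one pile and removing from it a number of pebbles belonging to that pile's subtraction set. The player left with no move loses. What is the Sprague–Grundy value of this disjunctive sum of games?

1

Pile A, S = {5, 9}:
G(0) = 0
G(1) = mex{} = 0
G(2) = mex{} = 0
G(3) = mex{} = 0
G(4) = mex{} = 0
G(5) = mex{0} = 1
G(6) = mex{0} = 1
G(7) = mex{0} = 1
G(8) = mex{0} = 1
G(9) = mex{0,0} = 1
G(10) = mex{1,0} = 2
G(11) = mex{1,0} = 2
G(12) = mex{1,0} = 2
G(13) = mex{1,0} = 2
G(14) = mex{1,1} = 0
G_A(14) = 0.
Pile B, S = {1, 5, 9}:
n :  0  1  2  3  4  5  6  7  8  9 10 11 12 13 14 15 16 17 18 19 20 21 22 23 24 25
G :  0  1  0  1  0  1  0  1  0  1  0  1  0  1  0  1  0  1  0  1  0  1  0  1  0  1
G_B(25) = 1.
Combined Grundy value = 0 ⊕ 1 = 1.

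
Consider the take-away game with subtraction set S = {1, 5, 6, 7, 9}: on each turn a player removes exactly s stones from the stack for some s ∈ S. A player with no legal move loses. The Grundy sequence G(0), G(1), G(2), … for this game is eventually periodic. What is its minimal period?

12

G(0) = 0
G(1) = mex{0} = 1
G(2) = mex{1} = 0
G(3) = mex{0} = 1
G(4) = mex{1} = 0
G(5) = mex{0,0} = 1
G(6) = mex{1,1,0} = 2
G(7) = mex{2,0,1,0} = 3
G(8) = mex{3,1,0,1} = 2
G(9) = mex{2,0,1,0,0} = 3
G(10) = mex{3,1,0,1,1} = 2
G(11) = mex{2,2,1,0,0} = 3
G(12) = mex{3,3,2,1,1} = 0
G(13) = mex{0,2,3,2,0} = 1
G(14) = mex{1,3,2,3,1} = 0
G(15) = mex{0,2,3,2,2} = 1
G(16) = mex{1,3,2,3,3} = 0
G(17) = mex{0,0,3,2,2} = 1
G(18) = mex{1,1,0,3,3} = 2
G(19) = mex{2,0,1,0,2} = 3
G(20) = mex{3,1,0,1,3} = 2
G(21) = mex{2,0,1,0,0} = 3
G(22) = mex{3,1,0,1,1} = 2
G(23) = mex{2,2,1,0,0} = 3
G(24) = mex{3,3,2,1,1} = 0
G(25) = mex{0,2,3,2,0} = 1
G(n+12) = G(n) holds for n = 0,…,8 (a full window of length max(S) = 9), so the sequence is purely periodic with period 12.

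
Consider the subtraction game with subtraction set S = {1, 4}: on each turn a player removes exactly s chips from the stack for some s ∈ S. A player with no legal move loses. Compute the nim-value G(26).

1

n :  0  1  2  3  4  5  6  7  8  9 10 11 12 13 14 15 16 17 18 19 20 21 22 23 24 25 26
G :  0  1  0  1  2  0  1  0  1  2  0  1  0  1  2  0  1  0  1  2  0  1  0  1  2  0  1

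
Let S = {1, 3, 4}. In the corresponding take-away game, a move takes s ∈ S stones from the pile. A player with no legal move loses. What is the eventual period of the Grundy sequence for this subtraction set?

G(0) = 0
G(1) = mex{0} = 1
G(2) = mex{1} = 0
G(3) = mex{0,0} = 1
G(4) = mex{1,1,0} = 2
G(5) = mex{2,0,1} = 3
G(6) = mex{3,1,0} = 2
G(7) = mex{2,2,1} = 0
G(8) = mex{0,3,2} = 1
G(9) = mex{1,2,3} = 0
G(10) = mex{0,0,2} = 1
G(11) = mex{1,1,0} = 2
G(12) = mex{2,0,1} = 3
G(13) = mex{3,1,0} = 2
G(14) = mex{2,2,1} = 0
G(15) = mex{0,3,2} = 1
G(n+7) = G(n) holds for n = 0,…,3 (a full window of length max(S) = 4), so the sequence is purely periodic with period 7.

7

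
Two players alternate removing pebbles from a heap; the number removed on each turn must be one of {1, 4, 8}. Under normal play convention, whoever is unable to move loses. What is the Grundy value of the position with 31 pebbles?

0

n :  0  1  2  3  4  5  6  7  8  9 10 11 12 13 14 15 16 17 18 19 20 21 22 23 24 25 26 27 28 29 30 31
G :  0  1  0  1  2  0  1  0  1  2  3  2  0  1  0  1  2  0  1  0  1  2  3  2  0  1  0  1  2  0  1  0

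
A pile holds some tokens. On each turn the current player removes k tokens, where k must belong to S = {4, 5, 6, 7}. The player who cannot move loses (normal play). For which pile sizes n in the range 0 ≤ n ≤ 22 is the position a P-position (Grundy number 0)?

n :  0  1  2  3  4  5  6  7  8  9 10 11 12 13 14 15 16 17 18 19 20 21 22
G :  0  0  0  0  1  1  1  1  2  2  2  0  0  0  0  1  1  1  1  2  2  2  0
P-positions are exactly the n with G(n) = 0.

0, 1, 2, 3, 11, 12, 13, 14, 22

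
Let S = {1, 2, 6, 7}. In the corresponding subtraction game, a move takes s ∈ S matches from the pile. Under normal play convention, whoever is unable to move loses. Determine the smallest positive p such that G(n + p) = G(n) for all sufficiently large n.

n :  0  1  2  3  4  5  6  7  8  9 10 11 12 13 14 15 16 17
G :  0  1  2  0  1  2  3  4  0  1  2  0  1  2  3  4  0  1
G(n+8) = G(n) holds for n = 0,…,6 (a full window of length max(S) = 7), so the sequence is purely periodic with period 8.

8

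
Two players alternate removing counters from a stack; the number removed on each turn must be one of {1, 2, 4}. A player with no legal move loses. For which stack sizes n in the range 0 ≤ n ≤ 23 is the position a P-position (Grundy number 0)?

0, 3, 6, 9, 12, 15, 18, 21

n :  0  1  2  3  4  5  6  7  8  9 10 11 12 13 14 15 16 17 18 19 20 21 22 23
G :  0  1  2  0  1  2  0  1  2  0  1  2  0  1  2  0  1  2  0  1  2  0  1  2
P-positions are exactly the n with G(n) = 0.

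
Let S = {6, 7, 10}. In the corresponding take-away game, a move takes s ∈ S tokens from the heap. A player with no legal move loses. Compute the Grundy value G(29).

G(0) = 0
G(1) = mex{} = 0
G(2) = mex{} = 0
G(3) = mex{} = 0
G(4) = mex{} = 0
G(5) = mex{} = 0
G(6) = mex{0} = 1
G(7) = mex{0,0} = 1
G(8) = mex{0,0} = 1
G(9) = mex{0,0} = 1
G(10) = mex{0,0,0} = 1
G(11) = mex{0,0,0} = 1
G(12) = mex{1,0,0} = 2
G(13) = mex{1,1,0} = 2
G(14) = mex{1,1,0} = 2
G(15) = mex{1,1,0} = 2
G(16) = mex{1,1,1} = 0
G(17) = mex{1,1,1} = 0
G(18) = mex{2,1,1} = 0
G(19) = mex{2,2,1} = 0
G(20) = mex{2,2,1} = 0
G(21) = mex{2,2,1} = 0
G(22) = mex{0,2,2} = 1
G(23) = mex{0,0,2} = 1
G(24) = mex{0,0,2} = 1
G(25) = mex{0,0,2} = 1
G(26) = mex{0,0,0} = 1
G(27) = mex{0,0,0} = 1
G(28) = mex{1,0,0} = 2
G(29) = mex{1,1,0} = 2

2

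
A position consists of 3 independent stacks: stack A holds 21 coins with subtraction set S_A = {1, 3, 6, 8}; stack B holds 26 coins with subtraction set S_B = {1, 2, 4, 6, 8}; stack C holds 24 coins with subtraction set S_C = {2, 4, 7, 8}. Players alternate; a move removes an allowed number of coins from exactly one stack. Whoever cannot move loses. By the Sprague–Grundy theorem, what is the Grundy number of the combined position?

3

Stack A, S = {1, 3, 6, 8}:
G(0) = 0
G(1) = mex{0} = 1
G(2) = mex{1} = 0
G(3) = mex{0,0} = 1
G(4) = mex{1,1} = 0
G(5) = mex{0,0} = 1
G(6) = mex{1,1,0} = 2
G(7) = mex{2,0,1} = 3
G(8) = mex{3,1,0,0} = 2
G(9) = mex{2,2,1,1} = 0
G(10) = mex{0,3,0,0} = 1
G(11) = mex{1,2,1,1} = 0
G(12) = mex{0,0,2,0} = 1
G(13) = mex{1,1,3,1} = 0
G(14) = mex{0,0,2,2} = 1
G(15) = mex{1,1,0,3} = 2
G(16) = mex{2,0,1,2} = 3
G(17) = mex{3,1,0,0} = 2
G(18) = mex{2,2,1,1} = 0
G(19) = mex{0,3,0,0} = 1
G(20) = mex{1,2,1,1} = 0
G(21) = mex{0,0,2,0} = 1
G_A(21) = 1.
Stack B, S = {1, 2, 4, 6, 8}:
G(0) = 0
G(1) = mex{0} = 1
G(2) = mex{1,0} = 2
G(3) = mex{2,1} = 0
G(4) = mex{0,2,0} = 1
G(5) = mex{1,0,1} = 2
G(6) = mex{2,1,2,0} = 3
G(7) = mex{3,2,0,1} = 4
G(8) = mex{4,3,1,2,0} = 5
G(9) = mex{5,4,2,0,1} = 3
G(10) = mex{3,5,3,1,2} = 0
G(11) = mex{0,3,4,2,0} = 1
G(12) = mex{1,0,5,3,1} = 2
G(13) = mex{2,1,3,4,2} = 0
G(14) = mex{0,2,0,5,3} = 1
G(15) = mex{1,0,1,3,4} = 2
G(16) = mex{2,1,2,0,5} = 3
G(17) = mex{3,2,0,1,3} = 4
G(18) = mex{4,3,1,2,0} = 5
G(19) = mex{5,4,2,0,1} = 3
G(20) = mex{3,5,3,1,2} = 0
G(21) = mex{0,3,4,2,0} = 1
G(22) = mex{1,0,5,3,1} = 2
G(23) = mex{2,1,3,4,2} = 0
G(24) = mex{0,2,0,5,3} = 1
G(25) = mex{1,0,1,3,4} = 2
G(26) = mex{2,1,2,0,5} = 3
G_B(26) = 3.
Stack C, S = {2, 4, 7, 8}:
G(0) = 0
G(1) = mex{} = 0
G(2) = mex{0} = 1
G(3) = mex{0} = 1
G(4) = mex{1,0} = 2
G(5) = mex{1,0} = 2
G(6) = mex{2,1} = 0
G(7) = mex{2,1,0} = 3
G(8) = mex{0,2,0,0} = 1
G(9) = mex{3,2,1,0} = 4
G(10) = mex{1,0,1,1} = 2
G(11) = mex{4,3,2,1} = 0
G(12) = mex{2,1,2,2} = 0
G(13) = mex{0,4,0,2} = 1
G(14) = mex{0,2,3,0} = 1
G(15) = mex{1,0,1,3} = 2
G(16) = mex{1,0,4,1} = 2
G(17) = mex{2,1,2,4} = 0
G(18) = mex{2,1,0,2} = 3
G(19) = mex{0,2,0,0} = 1
G(20) = mex{3,2,1,0} = 4
G(21) = mex{1,0,1,1} = 2
G(22) = mex{4,3,2,1} = 0
G(23) = mex{2,1,2,2} = 0
G(24) = mex{0,4,0,2} = 1
G_C(24) = 1.
Combined Grundy value = 1 ⊕ 3 ⊕ 1 = 3.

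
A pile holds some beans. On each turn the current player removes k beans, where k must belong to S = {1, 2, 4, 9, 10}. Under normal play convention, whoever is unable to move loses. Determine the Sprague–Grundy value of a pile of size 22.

0

n :  0  1  2  3  4  5  6  7  8  9 10 11 12 13 14 15 16 17 18 19 20 21 22
G :  0  1  2  0  1  2  0  1  2  3  4  0  1  2  0  1  2  0  1  2  3  4  0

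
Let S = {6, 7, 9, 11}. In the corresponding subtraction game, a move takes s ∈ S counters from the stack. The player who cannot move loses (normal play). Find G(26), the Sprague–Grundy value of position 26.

n :  0  1  2  3  4  5  6  7  8  9 10 11 12 13 14 15 16 17 18 19 20 21 22 23 24 25 26
G :  0  0  0  0  0  0  1  1  1  1  1  1  2  2  2  2  2  0  0  0  0  0  0  1  1  1  1

1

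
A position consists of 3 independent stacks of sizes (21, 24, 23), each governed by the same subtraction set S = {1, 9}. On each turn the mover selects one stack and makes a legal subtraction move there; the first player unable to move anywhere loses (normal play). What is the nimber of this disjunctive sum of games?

0

All stacks use S = {1, 9}:
G(0) = 0
G(1) = mex{0} = 1
G(2) = mex{1} = 0
G(3) = mex{0} = 1
G(4) = mex{1} = 0
G(5) = mex{0} = 1
G(6) = mex{1} = 0
G(7) = mex{0} = 1
G(8) = mex{1} = 0
G(9) = mex{0,0} = 1
G(10) = mex{1,1} = 0
G(11) = mex{0,0} = 1
G(12) = mex{1,1} = 0
G(13) = mex{0,0} = 1
G(14) = mex{1,1} = 0
G(15) = mex{0,0} = 1
G(16) = mex{1,1} = 0
G(17) = mex{0,0} = 1
G(18) = mex{1,1} = 0
G(19) = mex{0,0} = 1
G(20) = mex{1,1} = 0
G(21) = mex{0,0} = 1
G(22) = mex{1,1} = 0
G(23) = mex{0,0} = 1
G(24) = mex{1,1} = 0
Stack A: G(21) = 1.
Stack B: G(24) = 0.
Stack C: G(23) = 1.
Combined Grundy value = 1 ⊕ 0 ⊕ 1 = 0.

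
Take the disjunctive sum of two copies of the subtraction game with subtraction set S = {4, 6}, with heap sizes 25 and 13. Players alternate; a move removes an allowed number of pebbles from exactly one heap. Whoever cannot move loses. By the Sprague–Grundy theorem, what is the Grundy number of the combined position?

1

All heaps use S = {4, 6}:
G(0) = 0
G(1) = mex{} = 0
G(2) = mex{} = 0
G(3) = mex{} = 0
G(4) = mex{0} = 1
G(5) = mex{0} = 1
G(6) = mex{0,0} = 1
G(7) = mex{0,0} = 1
G(8) = mex{1,0} = 2
G(9) = mex{1,0} = 2
G(10) = mex{1,1} = 0
G(11) = mex{1,1} = 0
G(12) = mex{2,1} = 0
G(13) = mex{2,1} = 0
G(14) = mex{0,2} = 1
G(15) = mex{0,2} = 1
G(16) = mex{0,0} = 1
G(17) = mex{0,0} = 1
G(18) = mex{1,0} = 2
G(19) = mex{1,0} = 2
G(20) = mex{1,1} = 0
G(21) = mex{1,1} = 0
G(22) = mex{2,1} = 0
G(23) = mex{2,1} = 0
G(24) = mex{0,2} = 1
G(25) = mex{0,2} = 1
Heap A: G(25) = 1.
Heap B: G(13) = 0.
Combined Grundy value = 1 ⊕ 0 = 1.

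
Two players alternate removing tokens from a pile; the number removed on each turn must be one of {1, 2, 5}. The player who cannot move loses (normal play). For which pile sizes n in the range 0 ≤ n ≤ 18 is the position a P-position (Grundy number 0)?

n :  0  1  2  3  4  5  6  7  8  9 10 11 12 13 14 15 16 17 18
G :  0  1  2  0  1  2  0  1  2  0  1  2  0  1  2  0  1  2  0
P-positions are exactly the n with G(n) = 0.

0, 3, 6, 9, 12, 15, 18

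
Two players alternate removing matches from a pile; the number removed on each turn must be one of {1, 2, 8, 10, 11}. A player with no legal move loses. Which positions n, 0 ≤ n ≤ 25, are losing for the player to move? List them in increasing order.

G(0) = 0
G(1) = mex{0} = 1
G(2) = mex{1,0} = 2
G(3) = mex{2,1} = 0
G(4) = mex{0,2} = 1
G(5) = mex{1,0} = 2
G(6) = mex{2,1} = 0
G(7) = mex{0,2} = 1
G(8) = mex{1,0,0} = 2
G(9) = mex{2,1,1} = 0
G(10) = mex{0,2,2,0} = 1
G(11) = mex{1,0,0,1,0} = 2
G(12) = mex{2,1,1,2,1} = 0
G(13) = mex{0,2,2,0,2} = 1
G(14) = mex{1,0,0,1,0} = 2
G(15) = mex{2,1,1,2,1} = 0
G(16) = mex{0,2,2,0,2} = 1
G(17) = mex{1,0,0,1,0} = 2
G(18) = mex{2,1,1,2,1} = 0
G(19) = mex{0,2,2,0,2} = 1
G(20) = mex{1,0,0,1,0} = 2
G(21) = mex{2,1,1,2,1} = 0
G(22) = mex{0,2,2,0,2} = 1
G(23) = mex{1,0,0,1,0} = 2
G(24) = mex{2,1,1,2,1} = 0
G(25) = mex{0,2,2,0,2} = 1
P-positions are exactly the n with G(n) = 0.

0, 3, 6, 9, 12, 15, 18, 21, 24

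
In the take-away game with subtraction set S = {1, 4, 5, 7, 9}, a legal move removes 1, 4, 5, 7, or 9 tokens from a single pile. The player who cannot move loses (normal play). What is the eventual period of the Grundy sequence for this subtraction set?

n :  0  1  2  3  4  5  6  7  8  9 10 11 12 13 14 15 16 17 18
G :  0  1  0  1  2  3  2  3  0  1  0  1  2  3  2  3  0  1  0
G(n+8) = G(n) holds for n = 0,…,8 (a full window of length max(S) = 9), so the sequence is purely periodic with period 8.

8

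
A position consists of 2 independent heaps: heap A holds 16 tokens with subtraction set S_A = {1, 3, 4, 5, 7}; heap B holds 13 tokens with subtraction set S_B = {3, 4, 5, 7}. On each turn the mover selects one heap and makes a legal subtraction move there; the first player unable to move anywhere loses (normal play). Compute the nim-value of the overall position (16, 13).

1

Heap A, S = {1, 3, 4, 5, 7}:
n :  0  1  2  3  4  5  6  7  8  9 10 11 12 13 14 15 16
G :  0  1  0  1  2  3  2  3  0  1  0  1  2  3  2  3  0
G_A(16) = 0.
Heap B, S = {3, 4, 5, 7}:
G(0) = 0
G(1) = mex{} = 0
G(2) = mex{} = 0
G(3) = mex{0} = 1
G(4) = mex{0,0} = 1
G(5) = mex{0,0,0} = 1
G(6) = mex{1,0,0} = 2
G(7) = mex{1,1,0,0} = 2
G(8) = mex{1,1,1,0} = 2
G(9) = mex{2,1,1,0} = 3
G(10) = mex{2,2,1,1} = 0
G(11) = mex{2,2,2,1} = 0
G(12) = mex{3,2,2,1} = 0
G(13) = mex{0,3,2,2} = 1
G_B(13) = 1.
Combined Grundy value = 0 ⊕ 1 = 1.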